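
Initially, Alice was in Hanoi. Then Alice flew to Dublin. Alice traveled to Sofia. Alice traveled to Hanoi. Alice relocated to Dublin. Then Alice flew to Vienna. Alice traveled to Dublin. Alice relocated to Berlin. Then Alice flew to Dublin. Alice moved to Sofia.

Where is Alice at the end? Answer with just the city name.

Tracking Alice's location:
Start: Alice is in Hanoi.
After move 1: Hanoi -> Dublin. Alice is in Dublin.
After move 2: Dublin -> Sofia. Alice is in Sofia.
After move 3: Sofia -> Hanoi. Alice is in Hanoi.
After move 4: Hanoi -> Dublin. Alice is in Dublin.
After move 5: Dublin -> Vienna. Alice is in Vienna.
After move 6: Vienna -> Dublin. Alice is in Dublin.
After move 7: Dublin -> Berlin. Alice is in Berlin.
After move 8: Berlin -> Dublin. Alice is in Dublin.
After move 9: Dublin -> Sofia. Alice is in Sofia.

Answer: Sofia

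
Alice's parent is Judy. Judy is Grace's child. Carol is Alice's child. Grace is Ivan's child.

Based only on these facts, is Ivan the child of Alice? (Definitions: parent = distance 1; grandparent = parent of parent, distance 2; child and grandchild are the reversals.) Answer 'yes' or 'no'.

Reconstructing the parent chain from the given facts:
  Ivan -> Grace -> Judy -> Alice -> Carol
(each arrow means 'parent of the next')
Positions in the chain (0 = top):
  position of Ivan: 0
  position of Grace: 1
  position of Judy: 2
  position of Alice: 3
  position of Carol: 4

Ivan is at position 0, Alice is at position 3; signed distance (j - i) = 3.
'child' requires j - i = -1. Actual distance is 3, so the relation does NOT hold.

Answer: no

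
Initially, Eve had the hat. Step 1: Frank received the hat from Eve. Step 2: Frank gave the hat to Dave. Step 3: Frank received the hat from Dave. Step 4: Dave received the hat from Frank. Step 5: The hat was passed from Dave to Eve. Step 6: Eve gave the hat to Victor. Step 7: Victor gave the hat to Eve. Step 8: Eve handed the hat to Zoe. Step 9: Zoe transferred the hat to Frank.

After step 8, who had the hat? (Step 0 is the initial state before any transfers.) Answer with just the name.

Answer: Zoe

Derivation:
Tracking the hat holder through step 8:
After step 0 (start): Eve
After step 1: Frank
After step 2: Dave
After step 3: Frank
After step 4: Dave
After step 5: Eve
After step 6: Victor
After step 7: Eve
After step 8: Zoe

At step 8, the holder is Zoe.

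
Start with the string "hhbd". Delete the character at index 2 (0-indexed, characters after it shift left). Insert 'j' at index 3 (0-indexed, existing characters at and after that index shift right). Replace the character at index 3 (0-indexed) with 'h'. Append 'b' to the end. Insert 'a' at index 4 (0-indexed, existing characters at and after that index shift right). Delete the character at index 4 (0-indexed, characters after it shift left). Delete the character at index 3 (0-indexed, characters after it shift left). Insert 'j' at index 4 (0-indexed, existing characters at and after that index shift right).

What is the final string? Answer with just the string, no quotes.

Applying each edit step by step:
Start: "hhbd"
Op 1 (delete idx 2 = 'b'): "hhbd" -> "hhd"
Op 2 (insert 'j' at idx 3): "hhd" -> "hhdj"
Op 3 (replace idx 3: 'j' -> 'h'): "hhdj" -> "hhdh"
Op 4 (append 'b'): "hhdh" -> "hhdhb"
Op 5 (insert 'a' at idx 4): "hhdhb" -> "hhdhab"
Op 6 (delete idx 4 = 'a'): "hhdhab" -> "hhdhb"
Op 7 (delete idx 3 = 'h'): "hhdhb" -> "hhdb"
Op 8 (insert 'j' at idx 4): "hhdb" -> "hhdbj"

Answer: hhdbj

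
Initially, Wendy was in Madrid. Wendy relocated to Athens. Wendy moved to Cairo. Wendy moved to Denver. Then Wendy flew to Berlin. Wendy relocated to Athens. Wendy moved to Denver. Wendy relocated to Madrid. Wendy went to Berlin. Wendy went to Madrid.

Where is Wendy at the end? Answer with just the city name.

Tracking Wendy's location:
Start: Wendy is in Madrid.
After move 1: Madrid -> Athens. Wendy is in Athens.
After move 2: Athens -> Cairo. Wendy is in Cairo.
After move 3: Cairo -> Denver. Wendy is in Denver.
After move 4: Denver -> Berlin. Wendy is in Berlin.
After move 5: Berlin -> Athens. Wendy is in Athens.
After move 6: Athens -> Denver. Wendy is in Denver.
After move 7: Denver -> Madrid. Wendy is in Madrid.
After move 8: Madrid -> Berlin. Wendy is in Berlin.
After move 9: Berlin -> Madrid. Wendy is in Madrid.

Answer: Madrid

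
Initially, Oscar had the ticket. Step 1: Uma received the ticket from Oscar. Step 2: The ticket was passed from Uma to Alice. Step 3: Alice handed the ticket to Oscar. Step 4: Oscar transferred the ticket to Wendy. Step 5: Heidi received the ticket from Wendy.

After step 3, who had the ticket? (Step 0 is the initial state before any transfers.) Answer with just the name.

Tracking the ticket holder through step 3:
After step 0 (start): Oscar
After step 1: Uma
After step 2: Alice
After step 3: Oscar

At step 3, the holder is Oscar.

Answer: Oscar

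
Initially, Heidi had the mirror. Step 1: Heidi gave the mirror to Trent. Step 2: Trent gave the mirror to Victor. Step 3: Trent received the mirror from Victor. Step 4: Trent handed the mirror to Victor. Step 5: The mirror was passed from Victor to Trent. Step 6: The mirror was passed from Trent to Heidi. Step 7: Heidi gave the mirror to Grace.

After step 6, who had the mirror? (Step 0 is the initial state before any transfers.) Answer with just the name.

Answer: Heidi

Derivation:
Tracking the mirror holder through step 6:
After step 0 (start): Heidi
After step 1: Trent
After step 2: Victor
After step 3: Trent
After step 4: Victor
After step 5: Trent
After step 6: Heidi

At step 6, the holder is Heidi.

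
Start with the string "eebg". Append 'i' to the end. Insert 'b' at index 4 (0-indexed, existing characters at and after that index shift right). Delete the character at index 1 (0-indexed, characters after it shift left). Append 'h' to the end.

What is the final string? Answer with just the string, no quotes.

Answer: ebgbih

Derivation:
Applying each edit step by step:
Start: "eebg"
Op 1 (append 'i'): "eebg" -> "eebgi"
Op 2 (insert 'b' at idx 4): "eebgi" -> "eebgbi"
Op 3 (delete idx 1 = 'e'): "eebgbi" -> "ebgbi"
Op 4 (append 'h'): "ebgbi" -> "ebgbih"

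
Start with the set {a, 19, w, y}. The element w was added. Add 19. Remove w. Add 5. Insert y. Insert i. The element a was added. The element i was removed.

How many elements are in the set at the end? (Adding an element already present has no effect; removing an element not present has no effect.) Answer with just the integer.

Answer: 4

Derivation:
Tracking the set through each operation:
Start: {19, a, w, y}
Event 1 (add w): already present, no change. Set: {19, a, w, y}
Event 2 (add 19): already present, no change. Set: {19, a, w, y}
Event 3 (remove w): removed. Set: {19, a, y}
Event 4 (add 5): added. Set: {19, 5, a, y}
Event 5 (add y): already present, no change. Set: {19, 5, a, y}
Event 6 (add i): added. Set: {19, 5, a, i, y}
Event 7 (add a): already present, no change. Set: {19, 5, a, i, y}
Event 8 (remove i): removed. Set: {19, 5, a, y}

Final set: {19, 5, a, y} (size 4)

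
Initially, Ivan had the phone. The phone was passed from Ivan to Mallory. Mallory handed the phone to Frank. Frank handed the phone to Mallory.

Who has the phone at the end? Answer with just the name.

Tracking the phone through each event:
Start: Ivan has the phone.
After event 1: Mallory has the phone.
After event 2: Frank has the phone.
After event 3: Mallory has the phone.

Answer: Mallory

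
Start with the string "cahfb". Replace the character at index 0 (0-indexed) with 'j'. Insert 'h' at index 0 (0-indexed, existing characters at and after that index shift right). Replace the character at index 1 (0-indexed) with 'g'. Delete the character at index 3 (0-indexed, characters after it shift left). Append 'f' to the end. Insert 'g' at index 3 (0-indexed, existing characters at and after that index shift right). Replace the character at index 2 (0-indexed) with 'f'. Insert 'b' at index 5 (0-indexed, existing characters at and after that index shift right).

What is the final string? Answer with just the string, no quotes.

Applying each edit step by step:
Start: "cahfb"
Op 1 (replace idx 0: 'c' -> 'j'): "cahfb" -> "jahfb"
Op 2 (insert 'h' at idx 0): "jahfb" -> "hjahfb"
Op 3 (replace idx 1: 'j' -> 'g'): "hjahfb" -> "hgahfb"
Op 4 (delete idx 3 = 'h'): "hgahfb" -> "hgafb"
Op 5 (append 'f'): "hgafb" -> "hgafbf"
Op 6 (insert 'g' at idx 3): "hgafbf" -> "hgagfbf"
Op 7 (replace idx 2: 'a' -> 'f'): "hgagfbf" -> "hgfgfbf"
Op 8 (insert 'b' at idx 5): "hgfgfbf" -> "hgfgfbbf"

Answer: hgfgfbbf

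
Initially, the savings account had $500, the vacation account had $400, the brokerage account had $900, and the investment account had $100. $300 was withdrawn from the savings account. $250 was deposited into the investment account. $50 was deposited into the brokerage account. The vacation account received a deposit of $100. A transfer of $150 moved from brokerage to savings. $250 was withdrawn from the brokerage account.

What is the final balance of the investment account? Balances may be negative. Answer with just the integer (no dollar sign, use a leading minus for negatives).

Tracking account balances step by step:
Start: savings=500, vacation=400, brokerage=900, investment=100
Event 1 (withdraw 300 from savings): savings: 500 - 300 = 200. Balances: savings=200, vacation=400, brokerage=900, investment=100
Event 2 (deposit 250 to investment): investment: 100 + 250 = 350. Balances: savings=200, vacation=400, brokerage=900, investment=350
Event 3 (deposit 50 to brokerage): brokerage: 900 + 50 = 950. Balances: savings=200, vacation=400, brokerage=950, investment=350
Event 4 (deposit 100 to vacation): vacation: 400 + 100 = 500. Balances: savings=200, vacation=500, brokerage=950, investment=350
Event 5 (transfer 150 brokerage -> savings): brokerage: 950 - 150 = 800, savings: 200 + 150 = 350. Balances: savings=350, vacation=500, brokerage=800, investment=350
Event 6 (withdraw 250 from brokerage): brokerage: 800 - 250 = 550. Balances: savings=350, vacation=500, brokerage=550, investment=350

Final balance of investment: 350

Answer: 350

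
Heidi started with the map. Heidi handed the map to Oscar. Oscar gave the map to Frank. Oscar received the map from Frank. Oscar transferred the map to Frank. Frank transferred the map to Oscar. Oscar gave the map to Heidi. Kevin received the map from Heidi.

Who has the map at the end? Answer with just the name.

Answer: Kevin

Derivation:
Tracking the map through each event:
Start: Heidi has the map.
After event 1: Oscar has the map.
After event 2: Frank has the map.
After event 3: Oscar has the map.
After event 4: Frank has the map.
After event 5: Oscar has the map.
After event 6: Heidi has the map.
After event 7: Kevin has the map.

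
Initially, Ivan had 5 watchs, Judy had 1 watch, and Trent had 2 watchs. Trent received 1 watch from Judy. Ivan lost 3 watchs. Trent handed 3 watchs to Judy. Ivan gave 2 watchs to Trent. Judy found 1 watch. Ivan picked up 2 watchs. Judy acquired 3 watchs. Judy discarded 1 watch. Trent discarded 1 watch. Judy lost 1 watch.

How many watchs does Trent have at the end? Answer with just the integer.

Answer: 1

Derivation:
Tracking counts step by step:
Start: Ivan=5, Judy=1, Trent=2
Event 1 (Judy -> Trent, 1): Judy: 1 -> 0, Trent: 2 -> 3. State: Ivan=5, Judy=0, Trent=3
Event 2 (Ivan -3): Ivan: 5 -> 2. State: Ivan=2, Judy=0, Trent=3
Event 3 (Trent -> Judy, 3): Trent: 3 -> 0, Judy: 0 -> 3. State: Ivan=2, Judy=3, Trent=0
Event 4 (Ivan -> Trent, 2): Ivan: 2 -> 0, Trent: 0 -> 2. State: Ivan=0, Judy=3, Trent=2
Event 5 (Judy +1): Judy: 3 -> 4. State: Ivan=0, Judy=4, Trent=2
Event 6 (Ivan +2): Ivan: 0 -> 2. State: Ivan=2, Judy=4, Trent=2
Event 7 (Judy +3): Judy: 4 -> 7. State: Ivan=2, Judy=7, Trent=2
Event 8 (Judy -1): Judy: 7 -> 6. State: Ivan=2, Judy=6, Trent=2
Event 9 (Trent -1): Trent: 2 -> 1. State: Ivan=2, Judy=6, Trent=1
Event 10 (Judy -1): Judy: 6 -> 5. State: Ivan=2, Judy=5, Trent=1

Trent's final count: 1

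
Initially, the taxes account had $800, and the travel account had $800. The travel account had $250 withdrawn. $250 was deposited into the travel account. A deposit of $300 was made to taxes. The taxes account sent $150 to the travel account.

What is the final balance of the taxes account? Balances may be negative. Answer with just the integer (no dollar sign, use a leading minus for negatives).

Tracking account balances step by step:
Start: taxes=800, travel=800
Event 1 (withdraw 250 from travel): travel: 800 - 250 = 550. Balances: taxes=800, travel=550
Event 2 (deposit 250 to travel): travel: 550 + 250 = 800. Balances: taxes=800, travel=800
Event 3 (deposit 300 to taxes): taxes: 800 + 300 = 1100. Balances: taxes=1100, travel=800
Event 4 (transfer 150 taxes -> travel): taxes: 1100 - 150 = 950, travel: 800 + 150 = 950. Balances: taxes=950, travel=950

Final balance of taxes: 950

Answer: 950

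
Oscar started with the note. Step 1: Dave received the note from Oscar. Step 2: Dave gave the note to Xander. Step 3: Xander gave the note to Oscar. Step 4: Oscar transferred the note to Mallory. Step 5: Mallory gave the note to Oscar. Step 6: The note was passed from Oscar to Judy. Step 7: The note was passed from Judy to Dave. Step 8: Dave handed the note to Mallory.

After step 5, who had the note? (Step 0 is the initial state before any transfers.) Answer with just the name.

Tracking the note holder through step 5:
After step 0 (start): Oscar
After step 1: Dave
After step 2: Xander
After step 3: Oscar
After step 4: Mallory
After step 5: Oscar

At step 5, the holder is Oscar.

Answer: Oscar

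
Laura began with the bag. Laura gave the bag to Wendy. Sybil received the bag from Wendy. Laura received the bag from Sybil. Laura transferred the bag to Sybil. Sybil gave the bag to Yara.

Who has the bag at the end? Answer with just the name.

Tracking the bag through each event:
Start: Laura has the bag.
After event 1: Wendy has the bag.
After event 2: Sybil has the bag.
After event 3: Laura has the bag.
After event 4: Sybil has the bag.
After event 5: Yara has the bag.

Answer: Yara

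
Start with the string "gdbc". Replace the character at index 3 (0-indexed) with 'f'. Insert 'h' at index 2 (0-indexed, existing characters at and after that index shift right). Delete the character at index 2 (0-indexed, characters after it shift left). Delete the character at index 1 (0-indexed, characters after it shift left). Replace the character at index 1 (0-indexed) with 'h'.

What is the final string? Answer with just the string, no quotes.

Answer: ghf

Derivation:
Applying each edit step by step:
Start: "gdbc"
Op 1 (replace idx 3: 'c' -> 'f'): "gdbc" -> "gdbf"
Op 2 (insert 'h' at idx 2): "gdbf" -> "gdhbf"
Op 3 (delete idx 2 = 'h'): "gdhbf" -> "gdbf"
Op 4 (delete idx 1 = 'd'): "gdbf" -> "gbf"
Op 5 (replace idx 1: 'b' -> 'h'): "gbf" -> "ghf"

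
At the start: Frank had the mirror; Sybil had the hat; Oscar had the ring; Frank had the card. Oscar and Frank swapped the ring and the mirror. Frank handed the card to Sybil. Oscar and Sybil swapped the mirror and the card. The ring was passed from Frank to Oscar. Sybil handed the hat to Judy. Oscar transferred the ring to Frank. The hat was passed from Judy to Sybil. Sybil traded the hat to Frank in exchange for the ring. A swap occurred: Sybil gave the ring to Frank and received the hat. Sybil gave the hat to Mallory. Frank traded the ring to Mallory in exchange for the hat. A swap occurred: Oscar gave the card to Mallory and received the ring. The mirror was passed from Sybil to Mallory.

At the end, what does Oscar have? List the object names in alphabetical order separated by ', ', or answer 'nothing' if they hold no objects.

Answer: ring

Derivation:
Tracking all object holders:
Start: mirror:Frank, hat:Sybil, ring:Oscar, card:Frank
Event 1 (swap ring<->mirror: now ring:Frank, mirror:Oscar). State: mirror:Oscar, hat:Sybil, ring:Frank, card:Frank
Event 2 (give card: Frank -> Sybil). State: mirror:Oscar, hat:Sybil, ring:Frank, card:Sybil
Event 3 (swap mirror<->card: now mirror:Sybil, card:Oscar). State: mirror:Sybil, hat:Sybil, ring:Frank, card:Oscar
Event 4 (give ring: Frank -> Oscar). State: mirror:Sybil, hat:Sybil, ring:Oscar, card:Oscar
Event 5 (give hat: Sybil -> Judy). State: mirror:Sybil, hat:Judy, ring:Oscar, card:Oscar
Event 6 (give ring: Oscar -> Frank). State: mirror:Sybil, hat:Judy, ring:Frank, card:Oscar
Event 7 (give hat: Judy -> Sybil). State: mirror:Sybil, hat:Sybil, ring:Frank, card:Oscar
Event 8 (swap hat<->ring: now hat:Frank, ring:Sybil). State: mirror:Sybil, hat:Frank, ring:Sybil, card:Oscar
Event 9 (swap ring<->hat: now ring:Frank, hat:Sybil). State: mirror:Sybil, hat:Sybil, ring:Frank, card:Oscar
Event 10 (give hat: Sybil -> Mallory). State: mirror:Sybil, hat:Mallory, ring:Frank, card:Oscar
Event 11 (swap ring<->hat: now ring:Mallory, hat:Frank). State: mirror:Sybil, hat:Frank, ring:Mallory, card:Oscar
Event 12 (swap card<->ring: now card:Mallory, ring:Oscar). State: mirror:Sybil, hat:Frank, ring:Oscar, card:Mallory
Event 13 (give mirror: Sybil -> Mallory). State: mirror:Mallory, hat:Frank, ring:Oscar, card:Mallory

Final state: mirror:Mallory, hat:Frank, ring:Oscar, card:Mallory
Oscar holds: ring.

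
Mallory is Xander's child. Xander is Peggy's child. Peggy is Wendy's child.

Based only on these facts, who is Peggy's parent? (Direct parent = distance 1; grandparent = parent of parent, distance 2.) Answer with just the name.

Reconstructing the parent chain from the given facts:
  Wendy -> Peggy -> Xander -> Mallory
(each arrow means 'parent of the next')
Positions in the chain (0 = top):
  position of Wendy: 0
  position of Peggy: 1
  position of Xander: 2
  position of Mallory: 3

Peggy is at position 1; the parent is 1 step up the chain, i.e. position 0: Wendy.

Answer: Wendy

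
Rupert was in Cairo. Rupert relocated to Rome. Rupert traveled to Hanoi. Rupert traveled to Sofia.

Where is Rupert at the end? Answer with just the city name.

Tracking Rupert's location:
Start: Rupert is in Cairo.
After move 1: Cairo -> Rome. Rupert is in Rome.
After move 2: Rome -> Hanoi. Rupert is in Hanoi.
After move 3: Hanoi -> Sofia. Rupert is in Sofia.

Answer: Sofia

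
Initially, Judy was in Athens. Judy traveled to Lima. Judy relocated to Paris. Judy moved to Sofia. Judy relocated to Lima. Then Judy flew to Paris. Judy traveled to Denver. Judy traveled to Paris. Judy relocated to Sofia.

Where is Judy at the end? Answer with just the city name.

Tracking Judy's location:
Start: Judy is in Athens.
After move 1: Athens -> Lima. Judy is in Lima.
After move 2: Lima -> Paris. Judy is in Paris.
After move 3: Paris -> Sofia. Judy is in Sofia.
After move 4: Sofia -> Lima. Judy is in Lima.
After move 5: Lima -> Paris. Judy is in Paris.
After move 6: Paris -> Denver. Judy is in Denver.
After move 7: Denver -> Paris. Judy is in Paris.
After move 8: Paris -> Sofia. Judy is in Sofia.

Answer: Sofia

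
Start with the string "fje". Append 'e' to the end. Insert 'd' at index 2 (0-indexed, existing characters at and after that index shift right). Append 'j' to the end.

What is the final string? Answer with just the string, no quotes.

Applying each edit step by step:
Start: "fje"
Op 1 (append 'e'): "fje" -> "fjee"
Op 2 (insert 'd' at idx 2): "fjee" -> "fjdee"
Op 3 (append 'j'): "fjdee" -> "fjdeej"

Answer: fjdeej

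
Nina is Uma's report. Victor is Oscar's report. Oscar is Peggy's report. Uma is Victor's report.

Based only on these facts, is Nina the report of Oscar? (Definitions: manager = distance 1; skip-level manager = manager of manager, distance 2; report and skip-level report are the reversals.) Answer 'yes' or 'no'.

Reconstructing the manager chain from the given facts:
  Peggy -> Oscar -> Victor -> Uma -> Nina
(each arrow means 'manager of the next')
Positions in the chain (0 = top):
  position of Peggy: 0
  position of Oscar: 1
  position of Victor: 2
  position of Uma: 3
  position of Nina: 4

Nina is at position 4, Oscar is at position 1; signed distance (j - i) = -3.
'report' requires j - i = -1. Actual distance is -3, so the relation does NOT hold.

Answer: no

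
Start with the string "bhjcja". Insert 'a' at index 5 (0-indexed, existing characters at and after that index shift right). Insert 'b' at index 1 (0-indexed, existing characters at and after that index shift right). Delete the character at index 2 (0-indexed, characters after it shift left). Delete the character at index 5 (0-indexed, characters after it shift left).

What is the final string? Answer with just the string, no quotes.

Answer: bbjcja

Derivation:
Applying each edit step by step:
Start: "bhjcja"
Op 1 (insert 'a' at idx 5): "bhjcja" -> "bhjcjaa"
Op 2 (insert 'b' at idx 1): "bhjcjaa" -> "bbhjcjaa"
Op 3 (delete idx 2 = 'h'): "bbhjcjaa" -> "bbjcjaa"
Op 4 (delete idx 5 = 'a'): "bbjcjaa" -> "bbjcja"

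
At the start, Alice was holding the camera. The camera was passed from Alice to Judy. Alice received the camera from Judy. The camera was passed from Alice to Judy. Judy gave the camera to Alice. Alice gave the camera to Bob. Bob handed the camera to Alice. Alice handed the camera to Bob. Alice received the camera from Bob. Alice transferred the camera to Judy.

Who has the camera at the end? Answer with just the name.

Tracking the camera through each event:
Start: Alice has the camera.
After event 1: Judy has the camera.
After event 2: Alice has the camera.
After event 3: Judy has the camera.
After event 4: Alice has the camera.
After event 5: Bob has the camera.
After event 6: Alice has the camera.
After event 7: Bob has the camera.
After event 8: Alice has the camera.
After event 9: Judy has the camera.

Answer: Judy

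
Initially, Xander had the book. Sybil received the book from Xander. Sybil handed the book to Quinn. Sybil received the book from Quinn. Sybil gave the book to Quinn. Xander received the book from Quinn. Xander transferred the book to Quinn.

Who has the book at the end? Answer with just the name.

Answer: Quinn

Derivation:
Tracking the book through each event:
Start: Xander has the book.
After event 1: Sybil has the book.
After event 2: Quinn has the book.
After event 3: Sybil has the book.
After event 4: Quinn has the book.
After event 5: Xander has the book.
After event 6: Quinn has the book.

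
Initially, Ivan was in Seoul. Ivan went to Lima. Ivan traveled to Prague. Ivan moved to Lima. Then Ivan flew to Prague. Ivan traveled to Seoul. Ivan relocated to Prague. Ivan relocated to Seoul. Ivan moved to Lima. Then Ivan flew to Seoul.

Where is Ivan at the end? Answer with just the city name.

Answer: Seoul

Derivation:
Tracking Ivan's location:
Start: Ivan is in Seoul.
After move 1: Seoul -> Lima. Ivan is in Lima.
After move 2: Lima -> Prague. Ivan is in Prague.
After move 3: Prague -> Lima. Ivan is in Lima.
After move 4: Lima -> Prague. Ivan is in Prague.
After move 5: Prague -> Seoul. Ivan is in Seoul.
After move 6: Seoul -> Prague. Ivan is in Prague.
After move 7: Prague -> Seoul. Ivan is in Seoul.
After move 8: Seoul -> Lima. Ivan is in Lima.
After move 9: Lima -> Seoul. Ivan is in Seoul.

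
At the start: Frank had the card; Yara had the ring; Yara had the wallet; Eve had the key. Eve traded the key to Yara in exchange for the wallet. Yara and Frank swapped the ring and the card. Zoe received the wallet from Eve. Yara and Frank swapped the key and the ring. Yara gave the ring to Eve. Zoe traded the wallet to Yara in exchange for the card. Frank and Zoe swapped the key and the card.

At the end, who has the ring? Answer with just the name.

Answer: Eve

Derivation:
Tracking all object holders:
Start: card:Frank, ring:Yara, wallet:Yara, key:Eve
Event 1 (swap key<->wallet: now key:Yara, wallet:Eve). State: card:Frank, ring:Yara, wallet:Eve, key:Yara
Event 2 (swap ring<->card: now ring:Frank, card:Yara). State: card:Yara, ring:Frank, wallet:Eve, key:Yara
Event 3 (give wallet: Eve -> Zoe). State: card:Yara, ring:Frank, wallet:Zoe, key:Yara
Event 4 (swap key<->ring: now key:Frank, ring:Yara). State: card:Yara, ring:Yara, wallet:Zoe, key:Frank
Event 5 (give ring: Yara -> Eve). State: card:Yara, ring:Eve, wallet:Zoe, key:Frank
Event 6 (swap wallet<->card: now wallet:Yara, card:Zoe). State: card:Zoe, ring:Eve, wallet:Yara, key:Frank
Event 7 (swap key<->card: now key:Zoe, card:Frank). State: card:Frank, ring:Eve, wallet:Yara, key:Zoe

Final state: card:Frank, ring:Eve, wallet:Yara, key:Zoe
The ring is held by Eve.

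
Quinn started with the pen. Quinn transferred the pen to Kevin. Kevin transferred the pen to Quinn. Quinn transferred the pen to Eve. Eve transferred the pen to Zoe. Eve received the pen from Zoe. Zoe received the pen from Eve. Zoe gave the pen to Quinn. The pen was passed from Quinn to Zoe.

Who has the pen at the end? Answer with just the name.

Tracking the pen through each event:
Start: Quinn has the pen.
After event 1: Kevin has the pen.
After event 2: Quinn has the pen.
After event 3: Eve has the pen.
After event 4: Zoe has the pen.
After event 5: Eve has the pen.
After event 6: Zoe has the pen.
After event 7: Quinn has the pen.
After event 8: Zoe has the pen.

Answer: Zoe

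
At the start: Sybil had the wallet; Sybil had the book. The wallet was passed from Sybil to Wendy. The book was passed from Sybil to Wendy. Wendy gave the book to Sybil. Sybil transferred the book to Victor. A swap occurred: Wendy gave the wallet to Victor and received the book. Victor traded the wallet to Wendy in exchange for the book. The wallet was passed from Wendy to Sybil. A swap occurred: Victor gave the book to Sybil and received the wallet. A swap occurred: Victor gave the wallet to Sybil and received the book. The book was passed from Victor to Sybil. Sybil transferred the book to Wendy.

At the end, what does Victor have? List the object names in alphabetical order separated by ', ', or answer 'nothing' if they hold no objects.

Tracking all object holders:
Start: wallet:Sybil, book:Sybil
Event 1 (give wallet: Sybil -> Wendy). State: wallet:Wendy, book:Sybil
Event 2 (give book: Sybil -> Wendy). State: wallet:Wendy, book:Wendy
Event 3 (give book: Wendy -> Sybil). State: wallet:Wendy, book:Sybil
Event 4 (give book: Sybil -> Victor). State: wallet:Wendy, book:Victor
Event 5 (swap wallet<->book: now wallet:Victor, book:Wendy). State: wallet:Victor, book:Wendy
Event 6 (swap wallet<->book: now wallet:Wendy, book:Victor). State: wallet:Wendy, book:Victor
Event 7 (give wallet: Wendy -> Sybil). State: wallet:Sybil, book:Victor
Event 8 (swap book<->wallet: now book:Sybil, wallet:Victor). State: wallet:Victor, book:Sybil
Event 9 (swap wallet<->book: now wallet:Sybil, book:Victor). State: wallet:Sybil, book:Victor
Event 10 (give book: Victor -> Sybil). State: wallet:Sybil, book:Sybil
Event 11 (give book: Sybil -> Wendy). State: wallet:Sybil, book:Wendy

Final state: wallet:Sybil, book:Wendy
Victor holds: (nothing).

Answer: nothing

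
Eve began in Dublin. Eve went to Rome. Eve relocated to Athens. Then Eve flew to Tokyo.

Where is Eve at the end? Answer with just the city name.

Tracking Eve's location:
Start: Eve is in Dublin.
After move 1: Dublin -> Rome. Eve is in Rome.
After move 2: Rome -> Athens. Eve is in Athens.
After move 3: Athens -> Tokyo. Eve is in Tokyo.

Answer: Tokyo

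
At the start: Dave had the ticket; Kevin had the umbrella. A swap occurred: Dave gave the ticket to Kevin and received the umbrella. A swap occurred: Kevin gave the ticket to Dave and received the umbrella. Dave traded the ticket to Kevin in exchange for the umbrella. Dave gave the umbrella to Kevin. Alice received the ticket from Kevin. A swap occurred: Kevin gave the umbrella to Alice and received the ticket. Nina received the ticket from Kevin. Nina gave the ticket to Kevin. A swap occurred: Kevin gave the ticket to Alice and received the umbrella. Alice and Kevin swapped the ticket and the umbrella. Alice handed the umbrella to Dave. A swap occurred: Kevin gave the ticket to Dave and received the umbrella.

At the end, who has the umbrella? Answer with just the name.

Answer: Kevin

Derivation:
Tracking all object holders:
Start: ticket:Dave, umbrella:Kevin
Event 1 (swap ticket<->umbrella: now ticket:Kevin, umbrella:Dave). State: ticket:Kevin, umbrella:Dave
Event 2 (swap ticket<->umbrella: now ticket:Dave, umbrella:Kevin). State: ticket:Dave, umbrella:Kevin
Event 3 (swap ticket<->umbrella: now ticket:Kevin, umbrella:Dave). State: ticket:Kevin, umbrella:Dave
Event 4 (give umbrella: Dave -> Kevin). State: ticket:Kevin, umbrella:Kevin
Event 5 (give ticket: Kevin -> Alice). State: ticket:Alice, umbrella:Kevin
Event 6 (swap umbrella<->ticket: now umbrella:Alice, ticket:Kevin). State: ticket:Kevin, umbrella:Alice
Event 7 (give ticket: Kevin -> Nina). State: ticket:Nina, umbrella:Alice
Event 8 (give ticket: Nina -> Kevin). State: ticket:Kevin, umbrella:Alice
Event 9 (swap ticket<->umbrella: now ticket:Alice, umbrella:Kevin). State: ticket:Alice, umbrella:Kevin
Event 10 (swap ticket<->umbrella: now ticket:Kevin, umbrella:Alice). State: ticket:Kevin, umbrella:Alice
Event 11 (give umbrella: Alice -> Dave). State: ticket:Kevin, umbrella:Dave
Event 12 (swap ticket<->umbrella: now ticket:Dave, umbrella:Kevin). State: ticket:Dave, umbrella:Kevin

Final state: ticket:Dave, umbrella:Kevin
The umbrella is held by Kevin.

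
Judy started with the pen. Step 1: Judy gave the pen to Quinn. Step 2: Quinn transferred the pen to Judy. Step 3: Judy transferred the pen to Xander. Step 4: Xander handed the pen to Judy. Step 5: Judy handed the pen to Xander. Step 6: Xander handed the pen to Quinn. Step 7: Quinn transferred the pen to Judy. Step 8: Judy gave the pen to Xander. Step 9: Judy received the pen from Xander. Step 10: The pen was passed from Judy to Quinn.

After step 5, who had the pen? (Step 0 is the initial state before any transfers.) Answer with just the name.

Answer: Xander

Derivation:
Tracking the pen holder through step 5:
After step 0 (start): Judy
After step 1: Quinn
After step 2: Judy
After step 3: Xander
After step 4: Judy
After step 5: Xander

At step 5, the holder is Xander.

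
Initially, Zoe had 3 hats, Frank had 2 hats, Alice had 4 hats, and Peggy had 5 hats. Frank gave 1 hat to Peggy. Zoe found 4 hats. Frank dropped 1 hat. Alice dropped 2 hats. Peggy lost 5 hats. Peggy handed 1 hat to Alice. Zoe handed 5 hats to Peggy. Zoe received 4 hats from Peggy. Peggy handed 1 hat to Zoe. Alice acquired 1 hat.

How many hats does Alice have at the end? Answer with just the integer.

Answer: 4

Derivation:
Tracking counts step by step:
Start: Zoe=3, Frank=2, Alice=4, Peggy=5
Event 1 (Frank -> Peggy, 1): Frank: 2 -> 1, Peggy: 5 -> 6. State: Zoe=3, Frank=1, Alice=4, Peggy=6
Event 2 (Zoe +4): Zoe: 3 -> 7. State: Zoe=7, Frank=1, Alice=4, Peggy=6
Event 3 (Frank -1): Frank: 1 -> 0. State: Zoe=7, Frank=0, Alice=4, Peggy=6
Event 4 (Alice -2): Alice: 4 -> 2. State: Zoe=7, Frank=0, Alice=2, Peggy=6
Event 5 (Peggy -5): Peggy: 6 -> 1. State: Zoe=7, Frank=0, Alice=2, Peggy=1
Event 6 (Peggy -> Alice, 1): Peggy: 1 -> 0, Alice: 2 -> 3. State: Zoe=7, Frank=0, Alice=3, Peggy=0
Event 7 (Zoe -> Peggy, 5): Zoe: 7 -> 2, Peggy: 0 -> 5. State: Zoe=2, Frank=0, Alice=3, Peggy=5
Event 8 (Peggy -> Zoe, 4): Peggy: 5 -> 1, Zoe: 2 -> 6. State: Zoe=6, Frank=0, Alice=3, Peggy=1
Event 9 (Peggy -> Zoe, 1): Peggy: 1 -> 0, Zoe: 6 -> 7. State: Zoe=7, Frank=0, Alice=3, Peggy=0
Event 10 (Alice +1): Alice: 3 -> 4. State: Zoe=7, Frank=0, Alice=4, Peggy=0

Alice's final count: 4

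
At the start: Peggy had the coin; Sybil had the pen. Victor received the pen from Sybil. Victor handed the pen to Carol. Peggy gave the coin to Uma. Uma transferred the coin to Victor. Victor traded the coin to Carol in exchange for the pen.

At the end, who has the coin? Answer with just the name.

Answer: Carol

Derivation:
Tracking all object holders:
Start: coin:Peggy, pen:Sybil
Event 1 (give pen: Sybil -> Victor). State: coin:Peggy, pen:Victor
Event 2 (give pen: Victor -> Carol). State: coin:Peggy, pen:Carol
Event 3 (give coin: Peggy -> Uma). State: coin:Uma, pen:Carol
Event 4 (give coin: Uma -> Victor). State: coin:Victor, pen:Carol
Event 5 (swap coin<->pen: now coin:Carol, pen:Victor). State: coin:Carol, pen:Victor

Final state: coin:Carol, pen:Victor
The coin is held by Carol.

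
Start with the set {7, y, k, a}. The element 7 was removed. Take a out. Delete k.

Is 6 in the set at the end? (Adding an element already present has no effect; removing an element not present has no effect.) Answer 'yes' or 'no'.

Answer: no

Derivation:
Tracking the set through each operation:
Start: {7, a, k, y}
Event 1 (remove 7): removed. Set: {a, k, y}
Event 2 (remove a): removed. Set: {k, y}
Event 3 (remove k): removed. Set: {y}

Final set: {y} (size 1)
6 is NOT in the final set.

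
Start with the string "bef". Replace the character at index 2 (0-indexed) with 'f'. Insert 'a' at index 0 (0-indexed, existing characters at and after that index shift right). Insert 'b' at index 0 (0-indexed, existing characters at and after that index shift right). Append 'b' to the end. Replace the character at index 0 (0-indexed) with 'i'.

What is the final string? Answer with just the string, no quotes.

Answer: iabefb

Derivation:
Applying each edit step by step:
Start: "bef"
Op 1 (replace idx 2: 'f' -> 'f'): "bef" -> "bef"
Op 2 (insert 'a' at idx 0): "bef" -> "abef"
Op 3 (insert 'b' at idx 0): "abef" -> "babef"
Op 4 (append 'b'): "babef" -> "babefb"
Op 5 (replace idx 0: 'b' -> 'i'): "babefb" -> "iabefb"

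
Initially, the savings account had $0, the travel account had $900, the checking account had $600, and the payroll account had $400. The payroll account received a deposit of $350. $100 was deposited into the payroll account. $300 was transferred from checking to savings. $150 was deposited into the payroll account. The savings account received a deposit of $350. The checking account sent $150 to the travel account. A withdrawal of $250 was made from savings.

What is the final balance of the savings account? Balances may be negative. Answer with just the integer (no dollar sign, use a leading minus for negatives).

Answer: 400

Derivation:
Tracking account balances step by step:
Start: savings=0, travel=900, checking=600, payroll=400
Event 1 (deposit 350 to payroll): payroll: 400 + 350 = 750. Balances: savings=0, travel=900, checking=600, payroll=750
Event 2 (deposit 100 to payroll): payroll: 750 + 100 = 850. Balances: savings=0, travel=900, checking=600, payroll=850
Event 3 (transfer 300 checking -> savings): checking: 600 - 300 = 300, savings: 0 + 300 = 300. Balances: savings=300, travel=900, checking=300, payroll=850
Event 4 (deposit 150 to payroll): payroll: 850 + 150 = 1000. Balances: savings=300, travel=900, checking=300, payroll=1000
Event 5 (deposit 350 to savings): savings: 300 + 350 = 650. Balances: savings=650, travel=900, checking=300, payroll=1000
Event 6 (transfer 150 checking -> travel): checking: 300 - 150 = 150, travel: 900 + 150 = 1050. Balances: savings=650, travel=1050, checking=150, payroll=1000
Event 7 (withdraw 250 from savings): savings: 650 - 250 = 400. Balances: savings=400, travel=1050, checking=150, payroll=1000

Final balance of savings: 400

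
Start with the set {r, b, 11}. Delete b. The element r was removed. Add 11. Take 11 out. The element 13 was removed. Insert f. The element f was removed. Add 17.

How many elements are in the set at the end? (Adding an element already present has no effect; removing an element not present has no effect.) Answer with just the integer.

Answer: 1

Derivation:
Tracking the set through each operation:
Start: {11, b, r}
Event 1 (remove b): removed. Set: {11, r}
Event 2 (remove r): removed. Set: {11}
Event 3 (add 11): already present, no change. Set: {11}
Event 4 (remove 11): removed. Set: {}
Event 5 (remove 13): not present, no change. Set: {}
Event 6 (add f): added. Set: {f}
Event 7 (remove f): removed. Set: {}
Event 8 (add 17): added. Set: {17}

Final set: {17} (size 1)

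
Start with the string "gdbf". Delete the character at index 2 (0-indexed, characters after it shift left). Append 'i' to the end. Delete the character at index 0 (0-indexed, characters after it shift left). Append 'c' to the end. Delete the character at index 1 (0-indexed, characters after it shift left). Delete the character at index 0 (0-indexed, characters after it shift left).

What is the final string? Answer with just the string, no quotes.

Applying each edit step by step:
Start: "gdbf"
Op 1 (delete idx 2 = 'b'): "gdbf" -> "gdf"
Op 2 (append 'i'): "gdf" -> "gdfi"
Op 3 (delete idx 0 = 'g'): "gdfi" -> "dfi"
Op 4 (append 'c'): "dfi" -> "dfic"
Op 5 (delete idx 1 = 'f'): "dfic" -> "dic"
Op 6 (delete idx 0 = 'd'): "dic" -> "ic"

Answer: ic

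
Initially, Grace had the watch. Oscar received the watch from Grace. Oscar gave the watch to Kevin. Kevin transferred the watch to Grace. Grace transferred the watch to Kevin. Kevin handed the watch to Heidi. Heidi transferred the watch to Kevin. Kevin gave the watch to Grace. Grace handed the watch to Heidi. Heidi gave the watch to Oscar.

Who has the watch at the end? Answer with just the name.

Tracking the watch through each event:
Start: Grace has the watch.
After event 1: Oscar has the watch.
After event 2: Kevin has the watch.
After event 3: Grace has the watch.
After event 4: Kevin has the watch.
After event 5: Heidi has the watch.
After event 6: Kevin has the watch.
After event 7: Grace has the watch.
After event 8: Heidi has the watch.
After event 9: Oscar has the watch.

Answer: Oscar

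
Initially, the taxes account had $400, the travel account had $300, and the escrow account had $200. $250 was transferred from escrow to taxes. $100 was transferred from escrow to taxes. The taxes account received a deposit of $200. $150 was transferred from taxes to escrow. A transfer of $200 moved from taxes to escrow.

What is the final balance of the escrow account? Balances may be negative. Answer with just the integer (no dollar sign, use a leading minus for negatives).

Tracking account balances step by step:
Start: taxes=400, travel=300, escrow=200
Event 1 (transfer 250 escrow -> taxes): escrow: 200 - 250 = -50, taxes: 400 + 250 = 650. Balances: taxes=650, travel=300, escrow=-50
Event 2 (transfer 100 escrow -> taxes): escrow: -50 - 100 = -150, taxes: 650 + 100 = 750. Balances: taxes=750, travel=300, escrow=-150
Event 3 (deposit 200 to taxes): taxes: 750 + 200 = 950. Balances: taxes=950, travel=300, escrow=-150
Event 4 (transfer 150 taxes -> escrow): taxes: 950 - 150 = 800, escrow: -150 + 150 = 0. Balances: taxes=800, travel=300, escrow=0
Event 5 (transfer 200 taxes -> escrow): taxes: 800 - 200 = 600, escrow: 0 + 200 = 200. Balances: taxes=600, travel=300, escrow=200

Final balance of escrow: 200

Answer: 200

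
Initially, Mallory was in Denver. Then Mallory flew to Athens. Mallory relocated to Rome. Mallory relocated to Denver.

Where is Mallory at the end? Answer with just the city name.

Tracking Mallory's location:
Start: Mallory is in Denver.
After move 1: Denver -> Athens. Mallory is in Athens.
After move 2: Athens -> Rome. Mallory is in Rome.
After move 3: Rome -> Denver. Mallory is in Denver.

Answer: Denver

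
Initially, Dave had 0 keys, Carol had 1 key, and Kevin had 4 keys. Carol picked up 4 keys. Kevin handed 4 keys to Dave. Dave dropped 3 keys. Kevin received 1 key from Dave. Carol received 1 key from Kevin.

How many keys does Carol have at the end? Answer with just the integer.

Tracking counts step by step:
Start: Dave=0, Carol=1, Kevin=4
Event 1 (Carol +4): Carol: 1 -> 5. State: Dave=0, Carol=5, Kevin=4
Event 2 (Kevin -> Dave, 4): Kevin: 4 -> 0, Dave: 0 -> 4. State: Dave=4, Carol=5, Kevin=0
Event 3 (Dave -3): Dave: 4 -> 1. State: Dave=1, Carol=5, Kevin=0
Event 4 (Dave -> Kevin, 1): Dave: 1 -> 0, Kevin: 0 -> 1. State: Dave=0, Carol=5, Kevin=1
Event 5 (Kevin -> Carol, 1): Kevin: 1 -> 0, Carol: 5 -> 6. State: Dave=0, Carol=6, Kevin=0

Carol's final count: 6

Answer: 6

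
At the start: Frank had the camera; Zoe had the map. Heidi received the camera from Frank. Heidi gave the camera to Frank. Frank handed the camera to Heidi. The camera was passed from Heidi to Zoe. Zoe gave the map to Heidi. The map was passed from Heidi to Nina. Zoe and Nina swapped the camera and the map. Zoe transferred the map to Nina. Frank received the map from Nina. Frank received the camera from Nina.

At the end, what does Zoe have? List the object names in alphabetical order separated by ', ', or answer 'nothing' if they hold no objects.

Answer: nothing

Derivation:
Tracking all object holders:
Start: camera:Frank, map:Zoe
Event 1 (give camera: Frank -> Heidi). State: camera:Heidi, map:Zoe
Event 2 (give camera: Heidi -> Frank). State: camera:Frank, map:Zoe
Event 3 (give camera: Frank -> Heidi). State: camera:Heidi, map:Zoe
Event 4 (give camera: Heidi -> Zoe). State: camera:Zoe, map:Zoe
Event 5 (give map: Zoe -> Heidi). State: camera:Zoe, map:Heidi
Event 6 (give map: Heidi -> Nina). State: camera:Zoe, map:Nina
Event 7 (swap camera<->map: now camera:Nina, map:Zoe). State: camera:Nina, map:Zoe
Event 8 (give map: Zoe -> Nina). State: camera:Nina, map:Nina
Event 9 (give map: Nina -> Frank). State: camera:Nina, map:Frank
Event 10 (give camera: Nina -> Frank). State: camera:Frank, map:Frank

Final state: camera:Frank, map:Frank
Zoe holds: (nothing).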